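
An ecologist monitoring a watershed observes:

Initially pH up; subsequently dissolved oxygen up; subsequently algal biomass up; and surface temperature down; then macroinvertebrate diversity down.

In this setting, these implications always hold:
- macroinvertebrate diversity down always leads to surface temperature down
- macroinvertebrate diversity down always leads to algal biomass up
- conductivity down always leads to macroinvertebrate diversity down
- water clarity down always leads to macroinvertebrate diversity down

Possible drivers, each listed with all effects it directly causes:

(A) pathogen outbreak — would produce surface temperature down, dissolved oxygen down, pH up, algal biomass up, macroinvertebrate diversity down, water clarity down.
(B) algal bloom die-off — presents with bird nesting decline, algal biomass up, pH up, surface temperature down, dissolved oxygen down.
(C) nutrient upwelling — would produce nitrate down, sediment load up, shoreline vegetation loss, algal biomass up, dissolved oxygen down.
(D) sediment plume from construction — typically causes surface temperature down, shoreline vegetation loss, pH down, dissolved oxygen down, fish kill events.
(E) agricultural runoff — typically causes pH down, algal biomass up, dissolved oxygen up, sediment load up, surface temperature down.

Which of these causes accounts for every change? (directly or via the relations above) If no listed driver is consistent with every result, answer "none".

none

Per-candidate check:
(A) pathogen outbreak — pH up yes; dissolved oxygen up NO; algal biomass up yes; surface temperature down yes; macroinvertebrate diversity down yes
(B) algal bloom die-off — pH up yes; dissolved oxygen up NO; algal biomass up yes; surface temperature down yes; macroinvertebrate diversity down NO
(C) nutrient upwelling — pH up NO; dissolved oxygen up NO; algal biomass up yes; surface temperature down NO; macroinvertebrate diversity down NO
(D) sediment plume from construction — pH up NO; dissolved oxygen up NO; algal biomass up NO; surface temperature down yes; macroinvertebrate diversity down NO
(E) agricultural runoff — fails on pH up, macroinvertebrate diversity down (predicts pH down, not pH up)
Every candidate fails on at least one observation.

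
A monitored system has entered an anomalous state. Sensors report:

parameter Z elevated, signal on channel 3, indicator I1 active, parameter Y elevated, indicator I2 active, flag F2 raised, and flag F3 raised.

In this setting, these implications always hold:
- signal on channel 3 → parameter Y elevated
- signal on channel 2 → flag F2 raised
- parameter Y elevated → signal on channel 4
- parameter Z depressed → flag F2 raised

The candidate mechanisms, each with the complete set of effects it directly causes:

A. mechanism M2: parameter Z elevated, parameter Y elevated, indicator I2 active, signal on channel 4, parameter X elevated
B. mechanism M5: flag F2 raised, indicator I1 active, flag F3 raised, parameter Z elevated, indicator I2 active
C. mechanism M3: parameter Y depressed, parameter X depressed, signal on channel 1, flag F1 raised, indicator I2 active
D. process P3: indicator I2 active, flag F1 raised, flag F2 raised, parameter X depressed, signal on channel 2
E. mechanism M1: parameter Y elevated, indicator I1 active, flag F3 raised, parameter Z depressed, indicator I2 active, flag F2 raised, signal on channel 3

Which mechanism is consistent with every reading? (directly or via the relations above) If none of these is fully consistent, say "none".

Checking each candidate against the observations:
(A) mechanism M2 — does not account for signal on channel 3, indicator I1 active, flag F2 raised, flag F3 raised
(B) mechanism M5 — parameter Z elevated ✓; signal on channel 3 ✗; indicator I1 active ✓; parameter Y elevated ✗; indicator I2 active ✓; flag F2 raised ✓; flag F3 raised ✓
(C) mechanism M3 — parameter Z elevated ✗; signal on channel 3 ✗; indicator I1 active ✗; parameter Y elevated ✗; indicator I2 active ✓; flag F2 raised ✗; flag F3 raised ✗
(D) process P3 — parameter Z elevated ✗; signal on channel 3 ✗; indicator I1 active ✗; parameter Y elevated ✗; indicator I2 active ✓; flag F2 raised ✓; flag F3 raised ✗
(E) mechanism M1 — parameter Z elevated ✗; signal on channel 3 ✓; indicator I1 active ✓; parameter Y elevated ✓; indicator I2 active ✓; flag F2 raised ✓; flag F3 raised ✓
No candidate is consistent with all observations.

none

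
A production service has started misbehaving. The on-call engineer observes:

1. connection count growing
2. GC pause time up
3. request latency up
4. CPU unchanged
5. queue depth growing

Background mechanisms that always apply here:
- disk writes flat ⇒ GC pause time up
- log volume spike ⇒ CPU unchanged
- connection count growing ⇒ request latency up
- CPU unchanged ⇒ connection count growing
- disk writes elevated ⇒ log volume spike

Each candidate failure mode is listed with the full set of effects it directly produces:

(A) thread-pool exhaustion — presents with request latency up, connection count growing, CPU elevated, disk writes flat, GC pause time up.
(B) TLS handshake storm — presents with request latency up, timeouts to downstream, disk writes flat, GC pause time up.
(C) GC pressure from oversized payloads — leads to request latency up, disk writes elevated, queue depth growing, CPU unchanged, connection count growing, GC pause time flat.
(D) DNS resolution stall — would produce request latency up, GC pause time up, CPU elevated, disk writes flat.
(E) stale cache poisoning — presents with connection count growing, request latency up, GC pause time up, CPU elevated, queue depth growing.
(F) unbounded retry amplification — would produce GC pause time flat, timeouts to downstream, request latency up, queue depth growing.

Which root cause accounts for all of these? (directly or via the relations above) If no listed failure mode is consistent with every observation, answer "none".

none

Per-candidate check:
(A) thread-pool exhaustion — connection count growing +; GC pause time up +; request latency up +; CPU unchanged -; queue depth growing -
(B) TLS handshake storm — connection count growing -; GC pause time up +; request latency up +; CPU unchanged -; queue depth growing -
(C) GC pressure from oversized payloads — fails on GC pause time up (predicts GC pause time flat, not GC pause time up)
(D) DNS resolution stall — fails on connection count growing, CPU unchanged, queue depth growing (predicts CPU elevated, not CPU unchanged)
(E) stale cache poisoning — connection count growing +; GC pause time up +; request latency up +; CPU unchanged -; queue depth growing +
(F) unbounded retry amplification — connection count growing -; GC pause time up -; request latency up +; CPU unchanged -; queue depth growing +
Every candidate fails on at least one observation.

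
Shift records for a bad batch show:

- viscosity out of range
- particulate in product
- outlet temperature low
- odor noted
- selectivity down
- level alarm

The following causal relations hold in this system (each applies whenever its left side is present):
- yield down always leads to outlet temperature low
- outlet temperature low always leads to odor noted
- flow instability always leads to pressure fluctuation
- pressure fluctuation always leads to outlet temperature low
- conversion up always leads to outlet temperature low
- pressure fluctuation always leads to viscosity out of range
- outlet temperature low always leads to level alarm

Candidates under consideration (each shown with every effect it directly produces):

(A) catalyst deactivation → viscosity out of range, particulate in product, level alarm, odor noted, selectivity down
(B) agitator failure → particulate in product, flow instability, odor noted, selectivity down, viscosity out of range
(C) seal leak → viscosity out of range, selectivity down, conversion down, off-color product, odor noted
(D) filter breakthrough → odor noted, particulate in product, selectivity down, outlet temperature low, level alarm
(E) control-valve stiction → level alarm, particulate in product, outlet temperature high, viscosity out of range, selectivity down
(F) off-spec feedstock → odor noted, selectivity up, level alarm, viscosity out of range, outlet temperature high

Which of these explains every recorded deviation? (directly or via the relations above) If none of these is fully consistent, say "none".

B

For each candidate, compare predicted effects to what was observed:
(A) catalyst deactivation — viscosity out of range ✓; particulate in product ✓; outlet temperature low ✗; odor noted ✓; selectivity down ✓; level alarm ✓
(B) agitator failure — accounts for every observation (outlet temperature low via flow instability → pressure fluctuation → outlet temperature low)
(C) seal leak — viscosity out of range ✓; particulate in product ✗; outlet temperature low ✗; odor noted ✓; selectivity down ✓; level alarm ✗
(D) filter breakthrough — viscosity out of range ✗; particulate in product ✓; outlet temperature low ✓; odor noted ✓; selectivity down ✓; level alarm ✓
(E) control-valve stiction — viscosity out of range ✓; particulate in product ✓; outlet temperature low ✗; odor noted ✗; selectivity down ✓; level alarm ✓
(F) off-spec feedstock — fails on particulate in product, outlet temperature low, selectivity down (predicts outlet temperature high, not outlet temperature low; predicts selectivity up, not selectivity down)
Only (B) is consistent with every observation.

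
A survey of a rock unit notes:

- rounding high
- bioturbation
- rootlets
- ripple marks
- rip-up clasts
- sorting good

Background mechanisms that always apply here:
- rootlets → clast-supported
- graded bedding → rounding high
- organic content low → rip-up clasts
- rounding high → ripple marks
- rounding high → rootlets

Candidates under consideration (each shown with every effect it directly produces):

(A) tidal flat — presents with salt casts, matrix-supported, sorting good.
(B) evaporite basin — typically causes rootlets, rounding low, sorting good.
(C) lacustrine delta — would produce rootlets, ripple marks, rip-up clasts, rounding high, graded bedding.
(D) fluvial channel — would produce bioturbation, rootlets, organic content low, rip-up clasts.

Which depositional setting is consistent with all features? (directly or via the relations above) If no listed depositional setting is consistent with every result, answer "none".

none

Testing each hypothesis:
(A) tidal flat — does not account for rounding high, bioturbation, rootlets, ripple marks, rip-up clasts
(B) evaporite basin — rounding high NO; bioturbation NO; rootlets yes; ripple marks NO; rip-up clasts NO; sorting good yes
(C) lacustrine delta — does not account for bioturbation, sorting good
(D) fluvial channel — does not account for rounding high, ripple marks, sorting good
No candidate is consistent with all observations.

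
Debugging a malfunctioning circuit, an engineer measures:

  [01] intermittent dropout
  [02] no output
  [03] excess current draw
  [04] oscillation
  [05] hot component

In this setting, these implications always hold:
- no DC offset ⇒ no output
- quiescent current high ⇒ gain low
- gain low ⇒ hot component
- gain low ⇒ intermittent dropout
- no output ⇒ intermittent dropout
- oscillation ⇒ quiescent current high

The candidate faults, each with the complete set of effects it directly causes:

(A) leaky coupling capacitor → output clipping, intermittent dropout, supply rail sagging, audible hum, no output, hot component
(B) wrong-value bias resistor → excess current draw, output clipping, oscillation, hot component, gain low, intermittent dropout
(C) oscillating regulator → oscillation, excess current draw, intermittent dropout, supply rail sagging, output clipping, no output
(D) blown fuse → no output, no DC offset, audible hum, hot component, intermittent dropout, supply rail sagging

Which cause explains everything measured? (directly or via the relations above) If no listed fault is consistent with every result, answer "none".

Checking each candidate against the observations:
(A) leaky coupling capacitor — intermittent dropout ✓; no output ✓; excess current draw ✗; oscillation ✗; hot component ✓
(B) wrong-value bias resistor — does not account for no output
(C) oscillating regulator — intermittent dropout ✓; no output ✓; excess current draw ✓; oscillation ✓; hot component ✓ (through oscillation → quiescent current high → gain low → hot component)
(D) blown fuse — does not account for excess current draw, oscillation
Only (C) is consistent with every observation.

C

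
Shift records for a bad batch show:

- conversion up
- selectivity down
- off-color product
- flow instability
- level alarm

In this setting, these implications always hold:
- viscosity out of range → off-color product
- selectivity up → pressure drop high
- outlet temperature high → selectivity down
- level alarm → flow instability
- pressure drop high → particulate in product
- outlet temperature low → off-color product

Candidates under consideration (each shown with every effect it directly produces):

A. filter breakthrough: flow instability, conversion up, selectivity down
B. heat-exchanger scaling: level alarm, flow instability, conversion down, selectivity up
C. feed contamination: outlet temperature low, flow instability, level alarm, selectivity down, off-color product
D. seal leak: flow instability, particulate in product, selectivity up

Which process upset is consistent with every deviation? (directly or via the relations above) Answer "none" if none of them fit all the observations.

Testing each hypothesis:
(A) filter breakthrough — conversion up match; selectivity down match; off-color product miss; flow instability match; level alarm miss
(B) heat-exchanger scaling — fails on conversion up, selectivity down, off-color product (predicts conversion down, not conversion up; predicts selectivity up, not selectivity down)
(C) feed contamination — does not account for conversion up
(D) seal leak — fails on conversion up, selectivity down, off-color product, level alarm (predicts selectivity up, not selectivity down)
Every candidate fails on at least one observation.

none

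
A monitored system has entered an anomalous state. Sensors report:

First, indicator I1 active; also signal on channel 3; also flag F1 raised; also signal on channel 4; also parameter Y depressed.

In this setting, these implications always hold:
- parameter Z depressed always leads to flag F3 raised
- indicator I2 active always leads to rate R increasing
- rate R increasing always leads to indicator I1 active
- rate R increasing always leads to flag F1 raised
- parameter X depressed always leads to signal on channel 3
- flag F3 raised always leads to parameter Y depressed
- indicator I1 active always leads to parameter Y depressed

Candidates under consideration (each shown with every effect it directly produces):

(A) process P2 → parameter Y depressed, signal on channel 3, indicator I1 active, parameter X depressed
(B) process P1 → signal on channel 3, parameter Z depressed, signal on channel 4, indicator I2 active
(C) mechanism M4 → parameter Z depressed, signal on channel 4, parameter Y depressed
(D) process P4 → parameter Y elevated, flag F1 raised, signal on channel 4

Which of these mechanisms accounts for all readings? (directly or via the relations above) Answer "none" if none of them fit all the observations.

B

Testing each hypothesis:
(A) process P2 — indicator I1 active +; signal on channel 3 +; flag F1 raised -; signal on channel 4 -; parameter Y depressed +
(B) process P1 — accounts for every observation (indicator I1 active through indicator I2 active → rate R increasing → indicator I1 active)
(C) mechanism M4 — does not account for indicator I1 active, signal on channel 3, flag F1 raised
(D) process P4 — indicator I1 active -; signal on channel 3 -; flag F1 raised +; signal on channel 4 +; parameter Y depressed -
(B) alone accounts for all the evidence.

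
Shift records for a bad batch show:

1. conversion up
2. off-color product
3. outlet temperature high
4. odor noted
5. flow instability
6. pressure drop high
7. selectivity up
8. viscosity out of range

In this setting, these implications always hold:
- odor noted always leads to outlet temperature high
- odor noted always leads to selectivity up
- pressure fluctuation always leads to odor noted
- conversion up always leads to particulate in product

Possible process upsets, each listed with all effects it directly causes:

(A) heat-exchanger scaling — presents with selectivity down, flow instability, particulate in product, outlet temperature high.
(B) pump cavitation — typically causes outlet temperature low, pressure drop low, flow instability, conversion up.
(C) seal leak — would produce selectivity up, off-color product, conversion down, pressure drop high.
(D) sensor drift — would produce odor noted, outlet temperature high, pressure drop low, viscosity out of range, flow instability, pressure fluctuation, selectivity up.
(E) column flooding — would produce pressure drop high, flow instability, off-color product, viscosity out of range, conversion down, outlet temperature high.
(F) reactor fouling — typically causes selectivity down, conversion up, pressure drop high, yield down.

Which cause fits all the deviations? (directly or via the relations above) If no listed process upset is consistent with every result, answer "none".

none

Per-candidate check:
(A) heat-exchanger scaling — conversion up miss; off-color product miss; outlet temperature high match; odor noted miss; flow instability match; pressure drop high miss; selectivity up miss; viscosity out of range miss
(B) pump cavitation — conversion up match; off-color product miss; outlet temperature high miss; odor noted miss; flow instability match; pressure drop high miss; selectivity up miss; viscosity out of range miss
(C) seal leak — fails on conversion up, outlet temperature high, odor noted, flow instability, viscosity out of range (predicts conversion down, not conversion up)
(D) sensor drift — fails on conversion up, off-color product, pressure drop high (predicts pressure drop low, not pressure drop high)
(E) column flooding — conversion up miss; off-color product match; outlet temperature high match; odor noted miss; flow instability match; pressure drop high match; selectivity up miss; viscosity out of range match
(F) reactor fouling — fails on off-color product, outlet temperature high, odor noted, flow instability, selectivity up, viscosity out of range (predicts selectivity down, not selectivity up)
None of the listed candidates fits everything.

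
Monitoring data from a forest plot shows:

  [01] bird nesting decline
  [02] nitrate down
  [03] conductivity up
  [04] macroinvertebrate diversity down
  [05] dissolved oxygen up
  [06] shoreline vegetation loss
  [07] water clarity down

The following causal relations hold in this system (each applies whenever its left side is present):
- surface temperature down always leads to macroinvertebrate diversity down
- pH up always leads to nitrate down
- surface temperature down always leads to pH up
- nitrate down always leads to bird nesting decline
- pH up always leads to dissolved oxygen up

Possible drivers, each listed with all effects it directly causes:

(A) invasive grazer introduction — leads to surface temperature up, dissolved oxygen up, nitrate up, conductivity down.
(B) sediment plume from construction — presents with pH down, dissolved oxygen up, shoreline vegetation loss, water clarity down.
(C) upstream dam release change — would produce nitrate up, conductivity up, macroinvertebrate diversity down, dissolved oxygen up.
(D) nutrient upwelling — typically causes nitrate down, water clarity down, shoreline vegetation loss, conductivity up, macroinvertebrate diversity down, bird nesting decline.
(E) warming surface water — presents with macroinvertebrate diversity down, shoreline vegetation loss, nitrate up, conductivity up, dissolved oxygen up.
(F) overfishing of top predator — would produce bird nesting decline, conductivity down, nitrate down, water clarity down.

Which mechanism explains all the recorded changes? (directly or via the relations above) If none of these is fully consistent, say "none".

Checking each candidate against the observations:
(A) invasive grazer introduction — bird nesting decline miss; nitrate down miss; conductivity up miss; macroinvertebrate diversity down miss; dissolved oxygen up match; shoreline vegetation loss miss; water clarity down miss
(B) sediment plume from construction — does not account for bird nesting decline, nitrate down, conductivity up, macroinvertebrate diversity down
(C) upstream dam release change — bird nesting decline miss; nitrate down miss; conductivity up match; macroinvertebrate diversity down match; dissolved oxygen up match; shoreline vegetation loss miss; water clarity down miss
(D) nutrient upwelling — bird nesting decline match; nitrate down match; conductivity up match; macroinvertebrate diversity down match; dissolved oxygen up miss; shoreline vegetation loss match; water clarity down match
(E) warming surface water — fails on bird nesting decline, nitrate down, water clarity down (predicts nitrate up, not nitrate down)
(F) overfishing of top predator — bird nesting decline match; nitrate down match; conductivity up miss; macroinvertebrate diversity down miss; dissolved oxygen up miss; shoreline vegetation loss miss; water clarity down match
Every candidate fails on at least one observation.

none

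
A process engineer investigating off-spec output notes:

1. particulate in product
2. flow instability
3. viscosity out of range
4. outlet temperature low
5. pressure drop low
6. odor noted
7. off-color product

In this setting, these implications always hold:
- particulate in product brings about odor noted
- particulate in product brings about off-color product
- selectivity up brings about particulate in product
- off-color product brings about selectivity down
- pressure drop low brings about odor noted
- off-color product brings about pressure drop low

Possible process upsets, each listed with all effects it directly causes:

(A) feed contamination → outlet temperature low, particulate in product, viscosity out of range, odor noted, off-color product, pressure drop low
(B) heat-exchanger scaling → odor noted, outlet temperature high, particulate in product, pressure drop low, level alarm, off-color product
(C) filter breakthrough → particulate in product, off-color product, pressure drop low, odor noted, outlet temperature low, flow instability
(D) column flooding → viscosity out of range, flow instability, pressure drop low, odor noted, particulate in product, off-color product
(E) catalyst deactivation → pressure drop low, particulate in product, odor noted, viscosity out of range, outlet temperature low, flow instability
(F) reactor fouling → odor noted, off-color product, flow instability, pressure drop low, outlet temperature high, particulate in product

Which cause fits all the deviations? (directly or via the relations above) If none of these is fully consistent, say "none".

Checking each candidate against the observations:
(A) feed contamination — particulate in product ✓; flow instability ✗; viscosity out of range ✓; outlet temperature low ✓; pressure drop low ✓; odor noted ✓; off-color product ✓
(B) heat-exchanger scaling — particulate in product ✓; flow instability ✗; viscosity out of range ✗; outlet temperature low ✗; pressure drop low ✓; odor noted ✓; off-color product ✓
(C) filter breakthrough — particulate in product ✓; flow instability ✓; viscosity out of range ✗; outlet temperature low ✓; pressure drop low ✓; odor noted ✓; off-color product ✓
(D) column flooding — particulate in product ✓; flow instability ✓; viscosity out of range ✓; outlet temperature low ✗; pressure drop low ✓; odor noted ✓; off-color product ✓
(E) catalyst deactivation — particulate in product ✓; flow instability ✓; viscosity out of range ✓; outlet temperature low ✓; pressure drop low ✓; odor noted ✓; off-color product ✓ (by particulate in product → off-color product)
(F) reactor fouling — fails on viscosity out of range, outlet temperature low (predicts outlet temperature high, not outlet temperature low)
Only (E) is consistent with every observation.

E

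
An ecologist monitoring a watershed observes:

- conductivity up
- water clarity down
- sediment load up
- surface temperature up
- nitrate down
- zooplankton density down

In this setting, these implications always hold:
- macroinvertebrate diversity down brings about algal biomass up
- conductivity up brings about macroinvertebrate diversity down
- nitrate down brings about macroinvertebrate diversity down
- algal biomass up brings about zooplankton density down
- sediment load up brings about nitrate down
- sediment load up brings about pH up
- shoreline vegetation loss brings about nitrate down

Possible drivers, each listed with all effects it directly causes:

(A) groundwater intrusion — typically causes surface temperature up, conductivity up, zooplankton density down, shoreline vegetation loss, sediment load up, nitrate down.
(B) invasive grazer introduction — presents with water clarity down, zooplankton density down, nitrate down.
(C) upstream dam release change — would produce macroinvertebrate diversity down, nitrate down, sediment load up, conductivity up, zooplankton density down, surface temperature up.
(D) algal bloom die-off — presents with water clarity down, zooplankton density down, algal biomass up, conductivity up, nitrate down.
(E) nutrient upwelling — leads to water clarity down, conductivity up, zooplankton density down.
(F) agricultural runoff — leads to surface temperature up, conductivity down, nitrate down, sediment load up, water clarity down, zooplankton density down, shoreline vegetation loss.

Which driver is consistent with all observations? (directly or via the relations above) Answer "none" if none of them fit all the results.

none

Per-candidate check:
(A) groundwater intrusion — conductivity up yes; water clarity down NO; sediment load up yes; surface temperature up yes; nitrate down yes; zooplankton density down yes
(B) invasive grazer introduction — conductivity up NO; water clarity down yes; sediment load up NO; surface temperature up NO; nitrate down yes; zooplankton density down yes
(C) upstream dam release change — does not account for water clarity down
(D) algal bloom die-off — conductivity up yes; water clarity down yes; sediment load up NO; surface temperature up NO; nitrate down yes; zooplankton density down yes
(E) nutrient upwelling — does not account for sediment load up, surface temperature up, nitrate down
(F) agricultural runoff — fails on conductivity up (predicts conductivity down, not conductivity up)
Every candidate fails on at least one observation.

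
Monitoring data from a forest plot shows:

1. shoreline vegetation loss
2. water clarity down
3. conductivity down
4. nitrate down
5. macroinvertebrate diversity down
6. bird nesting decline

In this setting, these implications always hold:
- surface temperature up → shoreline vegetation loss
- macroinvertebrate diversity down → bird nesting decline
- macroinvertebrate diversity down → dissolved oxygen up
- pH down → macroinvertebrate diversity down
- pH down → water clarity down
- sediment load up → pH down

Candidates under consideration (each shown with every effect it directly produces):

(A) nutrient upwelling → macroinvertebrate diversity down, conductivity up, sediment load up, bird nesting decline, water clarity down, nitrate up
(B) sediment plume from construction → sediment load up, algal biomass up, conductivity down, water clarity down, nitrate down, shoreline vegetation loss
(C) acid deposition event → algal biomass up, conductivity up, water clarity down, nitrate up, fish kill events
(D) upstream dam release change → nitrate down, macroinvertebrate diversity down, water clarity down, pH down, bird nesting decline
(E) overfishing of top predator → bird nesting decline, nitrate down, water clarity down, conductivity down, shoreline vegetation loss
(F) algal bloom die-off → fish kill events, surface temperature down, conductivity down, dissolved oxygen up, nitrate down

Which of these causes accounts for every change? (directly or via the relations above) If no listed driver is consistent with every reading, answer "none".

B

Testing each hypothesis:
(A) nutrient upwelling — shoreline vegetation loss ✗; water clarity down ✓; conductivity down ✗; nitrate down ✗; macroinvertebrate diversity down ✓; bird nesting decline ✓
(B) sediment plume from construction — shoreline vegetation loss ✓; water clarity down ✓; conductivity down ✓; nitrate down ✓; macroinvertebrate diversity down ✓ (through sediment load up → pH down → macroinvertebrate diversity down); bird nesting decline ✓ (through sediment load up → pH down → macroinvertebrate diversity down → bird nesting decline)
(C) acid deposition event — shoreline vegetation loss ✗; water clarity down ✓; conductivity down ✗; nitrate down ✗; macroinvertebrate diversity down ✗; bird nesting decline ✗
(D) upstream dam release change — does not account for shoreline vegetation loss, conductivity down
(E) overfishing of top predator — shoreline vegetation loss ✓; water clarity down ✓; conductivity down ✓; nitrate down ✓; macroinvertebrate diversity down ✗; bird nesting decline ✓
(F) algal bloom die-off — does not account for shoreline vegetation loss, water clarity down, macroinvertebrate diversity down, bird nesting decline
(B) is the only candidate with no mismatches.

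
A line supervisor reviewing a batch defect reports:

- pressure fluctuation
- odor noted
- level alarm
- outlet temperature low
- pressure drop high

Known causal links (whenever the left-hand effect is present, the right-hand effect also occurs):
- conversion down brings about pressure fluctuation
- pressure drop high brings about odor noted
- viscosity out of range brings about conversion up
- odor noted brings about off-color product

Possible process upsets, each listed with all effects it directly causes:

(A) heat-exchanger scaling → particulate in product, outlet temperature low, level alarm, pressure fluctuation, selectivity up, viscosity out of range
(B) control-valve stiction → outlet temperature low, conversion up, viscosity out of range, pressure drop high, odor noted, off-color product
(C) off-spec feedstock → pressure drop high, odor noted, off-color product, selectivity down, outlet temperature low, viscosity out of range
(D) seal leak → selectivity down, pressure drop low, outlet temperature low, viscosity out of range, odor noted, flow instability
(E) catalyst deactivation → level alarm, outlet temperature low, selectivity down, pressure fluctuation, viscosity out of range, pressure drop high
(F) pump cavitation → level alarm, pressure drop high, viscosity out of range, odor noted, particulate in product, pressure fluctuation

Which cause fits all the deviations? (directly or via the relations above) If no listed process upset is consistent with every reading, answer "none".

E

Testing each hypothesis:
(A) heat-exchanger scaling — pressure fluctuation ✓; odor noted ✗; level alarm ✓; outlet temperature low ✓; pressure drop high ✗
(B) control-valve stiction — does not account for pressure fluctuation, level alarm
(C) off-spec feedstock — pressure fluctuation ✗; odor noted ✓; level alarm ✗; outlet temperature low ✓; pressure drop high ✓
(D) seal leak — fails on pressure fluctuation, level alarm, pressure drop high (predicts pressure drop low, not pressure drop high)
(E) catalyst deactivation — pressure fluctuation ✓; odor noted ✓ (via pressure drop high → odor noted); level alarm ✓; outlet temperature low ✓; pressure drop high ✓
(F) pump cavitation — does not account for outlet temperature low
(E) alone accounts for all the evidence.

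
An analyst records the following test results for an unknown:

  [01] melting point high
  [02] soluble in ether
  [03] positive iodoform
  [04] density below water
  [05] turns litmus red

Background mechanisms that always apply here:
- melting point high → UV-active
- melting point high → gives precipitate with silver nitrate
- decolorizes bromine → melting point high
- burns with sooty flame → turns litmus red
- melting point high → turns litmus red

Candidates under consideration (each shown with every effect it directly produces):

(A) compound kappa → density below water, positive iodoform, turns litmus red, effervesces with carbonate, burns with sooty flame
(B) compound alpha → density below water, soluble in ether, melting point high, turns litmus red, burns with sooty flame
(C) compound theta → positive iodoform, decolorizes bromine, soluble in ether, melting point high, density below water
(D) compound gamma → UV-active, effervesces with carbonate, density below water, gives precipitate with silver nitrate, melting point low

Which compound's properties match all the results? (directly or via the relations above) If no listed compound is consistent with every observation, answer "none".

C

Checking each candidate against the observations:
(A) compound kappa — melting point high -; soluble in ether -; positive iodoform +; density below water +; turns litmus red +
(B) compound alpha — does not account for positive iodoform
(C) compound theta — accounts for every observation (turns litmus red via melting point high → turns litmus red)
(D) compound gamma — melting point high -; soluble in ether -; positive iodoform -; density below water +; turns litmus red -
(C) alone accounts for all the evidence.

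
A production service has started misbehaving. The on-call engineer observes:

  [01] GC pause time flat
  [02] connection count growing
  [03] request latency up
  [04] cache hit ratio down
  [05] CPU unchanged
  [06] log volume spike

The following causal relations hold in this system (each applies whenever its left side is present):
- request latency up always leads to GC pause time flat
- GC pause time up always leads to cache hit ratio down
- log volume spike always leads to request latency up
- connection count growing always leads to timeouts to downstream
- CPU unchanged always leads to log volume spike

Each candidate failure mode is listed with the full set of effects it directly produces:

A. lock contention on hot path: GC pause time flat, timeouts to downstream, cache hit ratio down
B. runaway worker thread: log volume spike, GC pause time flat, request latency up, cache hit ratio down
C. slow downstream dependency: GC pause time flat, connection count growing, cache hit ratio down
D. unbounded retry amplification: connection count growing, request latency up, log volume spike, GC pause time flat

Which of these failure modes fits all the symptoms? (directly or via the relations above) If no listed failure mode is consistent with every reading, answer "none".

none

Per-candidate check:
(A) lock contention on hot path — GC pause time flat yes; connection count growing NO; request latency up NO; cache hit ratio down yes; CPU unchanged NO; log volume spike NO
(B) runaway worker thread — GC pause time flat yes; connection count growing NO; request latency up yes; cache hit ratio down yes; CPU unchanged NO; log volume spike yes
(C) slow downstream dependency — does not account for request latency up, CPU unchanged, log volume spike
(D) unbounded retry amplification — does not account for cache hit ratio down, CPU unchanged
Every candidate fails on at least one observation.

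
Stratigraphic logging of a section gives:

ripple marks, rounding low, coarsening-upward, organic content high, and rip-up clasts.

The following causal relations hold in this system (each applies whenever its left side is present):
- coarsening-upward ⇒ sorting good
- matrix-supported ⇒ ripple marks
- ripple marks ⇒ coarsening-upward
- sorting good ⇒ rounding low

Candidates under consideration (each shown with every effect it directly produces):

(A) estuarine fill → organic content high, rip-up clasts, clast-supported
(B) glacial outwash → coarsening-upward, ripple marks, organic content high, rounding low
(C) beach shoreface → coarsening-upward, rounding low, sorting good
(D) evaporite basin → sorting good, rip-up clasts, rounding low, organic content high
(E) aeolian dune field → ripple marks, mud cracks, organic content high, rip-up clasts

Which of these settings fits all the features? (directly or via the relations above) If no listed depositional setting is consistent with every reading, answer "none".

E

Checking each candidate against the observations:
(A) estuarine fill — does not account for ripple marks, rounding low, coarsening-upward
(B) glacial outwash — does not account for rip-up clasts
(C) beach shoreface — does not account for ripple marks, organic content high, rip-up clasts
(D) evaporite basin — does not account for ripple marks, coarsening-upward
(E) aeolian dune field — accounts for every observation (rounding low through ripple marks → coarsening-upward → sorting good → rounding low)
Only (E) is consistent with every observation.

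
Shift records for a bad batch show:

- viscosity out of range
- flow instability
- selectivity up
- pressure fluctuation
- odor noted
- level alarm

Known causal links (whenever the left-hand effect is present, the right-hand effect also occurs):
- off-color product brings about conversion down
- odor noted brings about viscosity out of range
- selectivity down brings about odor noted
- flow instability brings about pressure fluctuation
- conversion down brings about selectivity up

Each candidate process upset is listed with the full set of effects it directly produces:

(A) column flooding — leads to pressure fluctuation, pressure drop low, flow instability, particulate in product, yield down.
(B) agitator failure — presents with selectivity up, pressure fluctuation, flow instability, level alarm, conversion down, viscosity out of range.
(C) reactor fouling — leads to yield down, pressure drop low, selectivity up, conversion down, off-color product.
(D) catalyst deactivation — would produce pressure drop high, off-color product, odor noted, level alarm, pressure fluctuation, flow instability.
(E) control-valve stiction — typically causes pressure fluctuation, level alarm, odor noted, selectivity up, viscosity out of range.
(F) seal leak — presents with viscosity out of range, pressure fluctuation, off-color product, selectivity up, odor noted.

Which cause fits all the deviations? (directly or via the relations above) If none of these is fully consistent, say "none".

Testing each hypothesis:
(A) column flooding — does not account for viscosity out of range, selectivity up, odor noted, level alarm
(B) agitator failure — viscosity out of range match; flow instability match; selectivity up match; pressure fluctuation match; odor noted miss; level alarm match
(C) reactor fouling — does not account for viscosity out of range, flow instability, pressure fluctuation, odor noted, level alarm
(D) catalyst deactivation — viscosity out of range match (through odor noted → viscosity out of range); flow instability match; selectivity up match (through off-color product → conversion down → selectivity up); pressure fluctuation match; odor noted match; level alarm match
(E) control-valve stiction — viscosity out of range match; flow instability miss; selectivity up match; pressure fluctuation match; odor noted match; level alarm match
(F) seal leak — viscosity out of range match; flow instability miss; selectivity up match; pressure fluctuation match; odor noted match; level alarm miss
(D) alone accounts for all the evidence.

D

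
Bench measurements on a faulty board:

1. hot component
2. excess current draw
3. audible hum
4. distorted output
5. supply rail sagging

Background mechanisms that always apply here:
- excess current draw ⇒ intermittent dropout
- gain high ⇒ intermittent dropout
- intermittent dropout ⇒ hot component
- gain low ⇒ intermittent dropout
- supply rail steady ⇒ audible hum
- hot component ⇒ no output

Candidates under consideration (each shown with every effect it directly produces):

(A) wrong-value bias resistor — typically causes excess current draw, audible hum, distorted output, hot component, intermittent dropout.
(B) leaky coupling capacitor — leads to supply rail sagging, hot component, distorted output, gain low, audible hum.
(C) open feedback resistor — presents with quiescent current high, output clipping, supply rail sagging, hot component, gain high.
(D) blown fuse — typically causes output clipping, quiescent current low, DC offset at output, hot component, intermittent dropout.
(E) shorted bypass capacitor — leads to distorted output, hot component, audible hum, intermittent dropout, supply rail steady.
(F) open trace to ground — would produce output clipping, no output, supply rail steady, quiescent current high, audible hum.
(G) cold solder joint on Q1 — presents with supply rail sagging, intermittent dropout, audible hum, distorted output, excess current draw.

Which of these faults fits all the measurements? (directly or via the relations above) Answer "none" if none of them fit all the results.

G

Checking each candidate against the observations:
(A) wrong-value bias resistor — hot component yes; excess current draw yes; audible hum yes; distorted output yes; supply rail sagging NO
(B) leaky coupling capacitor — hot component yes; excess current draw NO; audible hum yes; distorted output yes; supply rail sagging yes
(C) open feedback resistor — does not account for excess current draw, audible hum, distorted output
(D) blown fuse — hot component yes; excess current draw NO; audible hum NO; distorted output NO; supply rail sagging NO
(E) shorted bypass capacitor — fails on excess current draw, supply rail sagging (predicts supply rail steady, not supply rail sagging)
(F) open trace to ground — fails on hot component, excess current draw, distorted output, supply rail sagging (predicts supply rail steady, not supply rail sagging)
(G) cold solder joint on Q1 — accounts for every observation (hot component through intermittent dropout → hot component)
(G) alone accounts for all the evidence.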